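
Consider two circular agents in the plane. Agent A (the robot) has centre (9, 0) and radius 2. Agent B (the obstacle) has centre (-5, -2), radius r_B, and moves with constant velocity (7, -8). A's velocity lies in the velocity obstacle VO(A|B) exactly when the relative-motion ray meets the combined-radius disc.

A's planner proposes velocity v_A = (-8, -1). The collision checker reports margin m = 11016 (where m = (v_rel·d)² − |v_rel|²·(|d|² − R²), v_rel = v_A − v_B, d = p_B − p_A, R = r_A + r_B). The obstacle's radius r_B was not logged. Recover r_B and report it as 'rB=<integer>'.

m = 11016
d = (-14, -2);  v_rel = (-15, 7),  |v_rel|² = 274
v_rel×d = (-15)·(-2) − (7)·(-14) = 128
since m = R²·274 − 128²:  R² = (16384 + 11016) / 274 = 100
R = √100 = 10  ⇒  r_B = 10 − 2 = 8

rB=8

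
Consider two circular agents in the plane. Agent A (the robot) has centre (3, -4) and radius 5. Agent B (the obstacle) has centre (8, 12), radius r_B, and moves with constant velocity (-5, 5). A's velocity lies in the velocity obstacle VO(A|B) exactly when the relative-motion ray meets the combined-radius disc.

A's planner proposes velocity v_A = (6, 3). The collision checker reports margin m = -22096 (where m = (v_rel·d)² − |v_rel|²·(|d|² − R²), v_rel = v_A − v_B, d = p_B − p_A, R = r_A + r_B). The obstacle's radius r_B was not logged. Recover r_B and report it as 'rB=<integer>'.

m = -22096
d = (5, 16);  v_rel = (11, -2),  |v_rel|² = 125
v_rel×d = (11)·(16) − (-2)·(5) = 186
since m = R²·125 − 186²:  R² = (34596 + -22096) / 125 = 100
R = √100 = 10  ⇒  r_B = 10 − 5 = 5

rB=5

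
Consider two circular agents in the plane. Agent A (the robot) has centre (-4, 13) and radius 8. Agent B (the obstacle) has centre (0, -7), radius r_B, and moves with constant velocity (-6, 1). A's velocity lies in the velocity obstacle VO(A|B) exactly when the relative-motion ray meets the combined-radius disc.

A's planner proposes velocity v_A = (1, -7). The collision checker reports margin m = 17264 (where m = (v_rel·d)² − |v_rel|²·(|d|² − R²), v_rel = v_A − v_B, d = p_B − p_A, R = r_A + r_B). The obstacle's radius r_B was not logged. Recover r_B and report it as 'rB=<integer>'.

m = 17264
d = (4, -20);  v_rel = (7, -8),  |v_rel|² = 113
v_rel×d = (7)·(-20) − (-8)·(4) = -108
since m = R²·113 − (-108)²:  R² = (11664 + 17264) / 113 = 256
R = √256 = 16  ⇒  r_B = 16 − 8 = 8

rB=8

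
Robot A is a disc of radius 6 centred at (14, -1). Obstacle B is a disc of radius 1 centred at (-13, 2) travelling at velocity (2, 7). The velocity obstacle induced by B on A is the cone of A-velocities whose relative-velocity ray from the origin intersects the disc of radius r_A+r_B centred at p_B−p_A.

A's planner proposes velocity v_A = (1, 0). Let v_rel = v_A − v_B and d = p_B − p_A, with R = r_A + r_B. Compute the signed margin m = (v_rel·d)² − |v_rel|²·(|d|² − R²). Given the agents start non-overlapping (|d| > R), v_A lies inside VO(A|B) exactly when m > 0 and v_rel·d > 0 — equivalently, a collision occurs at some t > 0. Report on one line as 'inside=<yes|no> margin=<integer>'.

d = (-27, 3),  |d|² = 738;  R = 6+1 = 7,  c = 738−7² = 689
v_rel = (-1, -7),  |v_rel|² = 50;  v_rel·d = (-1)·(-27) + (-7)·(3) = 6
50·t² − 12·t + 689 = 0  ⇒  m = 6² − 50·689 = -34414
m = -34414 < 0,  v_rel·d = 6 > 0  ⇒  outside

inside=no margin=-34414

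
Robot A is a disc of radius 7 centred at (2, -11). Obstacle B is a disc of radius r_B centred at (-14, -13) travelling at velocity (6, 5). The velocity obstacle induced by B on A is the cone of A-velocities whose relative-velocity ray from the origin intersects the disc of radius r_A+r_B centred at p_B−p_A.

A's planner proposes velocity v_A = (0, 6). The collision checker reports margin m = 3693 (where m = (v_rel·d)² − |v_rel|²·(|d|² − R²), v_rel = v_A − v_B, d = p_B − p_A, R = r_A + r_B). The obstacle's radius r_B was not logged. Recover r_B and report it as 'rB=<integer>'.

m = 3693
d = (-16, -2);  v_rel = (-6, 1),  |v_rel|² = 37
v_rel×d = (-6)·(-2) − (1)·(-16) = 28
since m = R²·37 − 28²:  R² = (784 + 3693) / 37 = 121
R = √121 = 11  ⇒  r_B = 11 − 7 = 4

rB=4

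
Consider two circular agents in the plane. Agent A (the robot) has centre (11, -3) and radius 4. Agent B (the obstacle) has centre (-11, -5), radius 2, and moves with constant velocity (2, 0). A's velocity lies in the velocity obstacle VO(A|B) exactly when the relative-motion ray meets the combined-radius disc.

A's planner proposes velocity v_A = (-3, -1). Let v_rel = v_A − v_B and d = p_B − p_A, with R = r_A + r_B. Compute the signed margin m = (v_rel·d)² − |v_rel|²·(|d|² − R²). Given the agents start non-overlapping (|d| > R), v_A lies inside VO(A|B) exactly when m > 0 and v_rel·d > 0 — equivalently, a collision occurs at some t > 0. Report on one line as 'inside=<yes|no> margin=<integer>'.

d = (-22, -2),  |d|² = 488;  R = 4+2 = 6,  c = 488−6² = 452
v_rel = (-5, -1),  |v_rel|² = 26;  v_rel·d = (-5)·(-22) + (-1)·(-2) = 112
26·t² − 224·t + 452 = 0  ⇒  m = 112² − 26·452 = 792
m = 792 > 0,  v_rel·d = 112 > 0  ⇒  inside

inside=yes margin=792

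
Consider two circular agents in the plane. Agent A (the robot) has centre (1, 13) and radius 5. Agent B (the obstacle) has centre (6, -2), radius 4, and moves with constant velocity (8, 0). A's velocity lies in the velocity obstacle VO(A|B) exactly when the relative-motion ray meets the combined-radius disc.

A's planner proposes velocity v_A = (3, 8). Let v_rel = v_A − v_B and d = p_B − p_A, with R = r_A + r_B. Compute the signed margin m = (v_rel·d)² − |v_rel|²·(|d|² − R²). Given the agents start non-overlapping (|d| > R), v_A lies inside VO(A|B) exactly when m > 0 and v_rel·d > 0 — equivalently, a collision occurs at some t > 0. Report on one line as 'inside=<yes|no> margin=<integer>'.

d = (5, -15),  |d|² = 250;  R = 5+4 = 9,  c = 250−9² = 169
v_rel = (-5, 8),  |v_rel|² = 89;  v_rel·d = (-5)·(5) + (8)·(-15) = -145
89·t² + 290·t + 169 = 0  ⇒  m = (-145)² − 89·169 = 5984
m = 5984 > 0,  v_rel·d = -145 < 0  ⇒  outside

inside=no margin=5984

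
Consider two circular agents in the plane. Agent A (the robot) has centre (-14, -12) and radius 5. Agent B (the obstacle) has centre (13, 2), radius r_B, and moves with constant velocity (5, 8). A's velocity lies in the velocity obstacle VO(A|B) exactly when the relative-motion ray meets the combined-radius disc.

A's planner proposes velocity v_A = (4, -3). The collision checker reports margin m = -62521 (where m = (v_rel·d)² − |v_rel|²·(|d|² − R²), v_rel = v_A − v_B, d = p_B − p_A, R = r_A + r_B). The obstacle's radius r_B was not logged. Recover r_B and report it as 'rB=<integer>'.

m = -62521
d = (27, 14);  v_rel = (-1, -11),  |v_rel|² = 122
v_rel×d = (-1)·(14) − (-11)·(27) = 283
since m = R²·122 − 283²:  R² = (80089 + -62521) / 122 = 144
R = √144 = 12  ⇒  r_B = 12 − 5 = 7

rB=7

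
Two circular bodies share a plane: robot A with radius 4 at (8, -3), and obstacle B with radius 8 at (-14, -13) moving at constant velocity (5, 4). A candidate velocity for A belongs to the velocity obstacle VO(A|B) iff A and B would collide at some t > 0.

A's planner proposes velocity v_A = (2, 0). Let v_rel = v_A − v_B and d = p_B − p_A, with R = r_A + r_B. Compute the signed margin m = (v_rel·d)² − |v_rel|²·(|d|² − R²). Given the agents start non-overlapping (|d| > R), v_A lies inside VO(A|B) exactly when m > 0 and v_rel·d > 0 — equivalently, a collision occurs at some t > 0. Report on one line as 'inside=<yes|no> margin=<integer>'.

d = (-22, -10),  |d|² = 584;  R = 4+8 = 12,  c = 584−12² = 440
v_rel = (-3, -4),  |v_rel|² = 25;  v_rel·d = (-3)·(-22) + (-4)·(-10) = 106
25·t² − 212·t + 440 = 0  ⇒  m = 106² − 25·440 = 236
m = 236 > 0,  v_rel·d = 106 > 0  ⇒  inside

inside=yes margin=236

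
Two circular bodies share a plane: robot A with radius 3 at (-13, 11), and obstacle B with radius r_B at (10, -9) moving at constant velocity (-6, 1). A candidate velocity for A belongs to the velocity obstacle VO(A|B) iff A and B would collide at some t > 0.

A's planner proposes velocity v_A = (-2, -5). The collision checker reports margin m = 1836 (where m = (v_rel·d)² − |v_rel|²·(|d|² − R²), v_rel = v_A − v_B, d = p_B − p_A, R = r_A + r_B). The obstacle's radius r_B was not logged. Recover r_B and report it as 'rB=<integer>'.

m = 1836
d = (23, -20);  v_rel = (4, -6),  |v_rel|² = 52
v_rel×d = (4)·(-20) − (-6)·(23) = 58
since m = R²·52 − 58²:  R² = (3364 + 1836) / 52 = 100
R = √100 = 10  ⇒  r_B = 10 − 3 = 7

rB=7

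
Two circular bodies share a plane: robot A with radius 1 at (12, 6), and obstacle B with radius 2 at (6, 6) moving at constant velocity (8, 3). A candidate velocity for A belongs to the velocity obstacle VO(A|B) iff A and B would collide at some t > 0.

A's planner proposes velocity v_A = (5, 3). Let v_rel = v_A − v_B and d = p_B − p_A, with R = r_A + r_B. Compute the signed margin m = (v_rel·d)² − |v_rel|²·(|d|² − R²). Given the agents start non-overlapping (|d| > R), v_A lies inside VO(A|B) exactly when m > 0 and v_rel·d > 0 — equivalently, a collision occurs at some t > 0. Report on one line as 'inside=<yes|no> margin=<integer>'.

d = (-6, 0),  |d|² = 36;  R = 1+2 = 3,  c = 36−3² = 27
v_rel = (-3, 0),  |v_rel|² = 9;  v_rel·d = (-3)·(-6) + (0)·(0) = 18
9·t² − 36·t + 27 = 0  ⇒  m = 18² − 9·27 = 81
m = 81 > 0,  v_rel·d = 18 > 0  ⇒  inside

inside=yes margin=81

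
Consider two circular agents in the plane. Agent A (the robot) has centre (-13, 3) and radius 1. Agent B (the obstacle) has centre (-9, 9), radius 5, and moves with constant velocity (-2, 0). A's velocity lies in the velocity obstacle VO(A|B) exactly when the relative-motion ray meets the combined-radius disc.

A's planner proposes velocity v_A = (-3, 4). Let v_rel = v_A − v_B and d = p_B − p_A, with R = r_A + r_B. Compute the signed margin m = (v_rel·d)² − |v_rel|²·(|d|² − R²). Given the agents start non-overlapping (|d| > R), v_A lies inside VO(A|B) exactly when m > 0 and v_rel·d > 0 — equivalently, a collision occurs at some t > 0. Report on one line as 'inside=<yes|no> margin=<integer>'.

d = (4, 6),  |d|² = 52;  R = 1+5 = 6,  c = 52−6² = 16
v_rel = (-1, 4),  |v_rel|² = 17;  v_rel·d = (-1)·(4) + (4)·(6) = 20
17·t² − 40·t + 16 = 0  ⇒  m = 20² − 17·16 = 128
m = 128 > 0,  v_rel·d = 20 > 0  ⇒  inside

inside=yes margin=128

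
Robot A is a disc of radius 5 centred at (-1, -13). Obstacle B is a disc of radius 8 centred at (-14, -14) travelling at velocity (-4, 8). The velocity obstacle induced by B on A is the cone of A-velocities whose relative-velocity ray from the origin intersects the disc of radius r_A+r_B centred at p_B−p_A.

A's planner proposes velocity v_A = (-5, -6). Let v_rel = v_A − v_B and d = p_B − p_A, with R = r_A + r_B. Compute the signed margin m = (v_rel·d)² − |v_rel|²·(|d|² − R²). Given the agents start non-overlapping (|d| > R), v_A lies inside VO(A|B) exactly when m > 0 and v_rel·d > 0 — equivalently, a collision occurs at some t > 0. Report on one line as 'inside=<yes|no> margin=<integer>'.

d = (-13, -1),  |d|² = 170;  R = 5+8 = 13,  c = 170−13² = 1
v_rel = (-1, -14),  |v_rel|² = 197;  v_rel·d = (-1)·(-13) + (-14)·(-1) = 27
197·t² − 54·t + 1 = 0  ⇒  m = 27² − 197·1 = 532
m = 532 > 0,  v_rel·d = 27 > 0  ⇒  inside

inside=yes margin=532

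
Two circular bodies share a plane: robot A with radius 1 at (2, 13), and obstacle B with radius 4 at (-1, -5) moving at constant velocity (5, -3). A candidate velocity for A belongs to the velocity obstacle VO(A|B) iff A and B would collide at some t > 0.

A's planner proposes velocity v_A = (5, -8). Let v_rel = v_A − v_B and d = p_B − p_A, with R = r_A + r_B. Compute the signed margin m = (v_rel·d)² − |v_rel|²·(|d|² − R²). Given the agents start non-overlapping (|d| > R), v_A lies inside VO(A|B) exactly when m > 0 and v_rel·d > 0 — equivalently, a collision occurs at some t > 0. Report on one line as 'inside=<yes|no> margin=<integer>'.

d = (-3, -18),  |d|² = 333;  R = 1+4 = 5,  c = 333−5² = 308
v_rel = (0, -5),  |v_rel|² = 25;  v_rel·d = (0)·(-3) + (-5)·(-18) = 90
25·t² − 180·t + 308 = 0  ⇒  m = 90² − 25·308 = 400
m = 400 > 0,  v_rel·d = 90 > 0  ⇒  inside

inside=yes margin=400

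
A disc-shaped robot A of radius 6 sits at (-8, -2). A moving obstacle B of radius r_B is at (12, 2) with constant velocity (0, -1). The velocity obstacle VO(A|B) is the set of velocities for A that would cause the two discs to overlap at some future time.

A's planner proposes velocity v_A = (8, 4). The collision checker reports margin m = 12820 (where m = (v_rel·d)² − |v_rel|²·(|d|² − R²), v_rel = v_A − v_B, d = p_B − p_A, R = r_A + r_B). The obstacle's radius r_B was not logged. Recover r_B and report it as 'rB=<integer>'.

m = 12820
d = (20, 4);  v_rel = (8, 5),  |v_rel|² = 89
v_rel×d = (8)·(4) − (5)·(20) = -68
since m = R²·89 − (-68)²:  R² = (4624 + 12820) / 89 = 196
R = √196 = 14  ⇒  r_B = 14 − 6 = 8

rB=8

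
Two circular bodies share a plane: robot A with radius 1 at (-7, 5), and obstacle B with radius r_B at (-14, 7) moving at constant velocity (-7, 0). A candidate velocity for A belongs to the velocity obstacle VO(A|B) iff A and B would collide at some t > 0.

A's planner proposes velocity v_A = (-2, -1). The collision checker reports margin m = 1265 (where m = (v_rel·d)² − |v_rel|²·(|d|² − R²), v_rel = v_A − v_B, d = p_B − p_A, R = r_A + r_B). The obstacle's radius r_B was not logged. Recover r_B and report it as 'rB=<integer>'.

m = 1265
d = (-7, 2);  v_rel = (5, -1),  |v_rel|² = 26
v_rel×d = (5)·(2) − (-1)·(-7) = 3
since m = R²·26 − 3²:  R² = (9 + 1265) / 26 = 49
R = √49 = 7  ⇒  r_B = 7 − 1 = 6

rB=6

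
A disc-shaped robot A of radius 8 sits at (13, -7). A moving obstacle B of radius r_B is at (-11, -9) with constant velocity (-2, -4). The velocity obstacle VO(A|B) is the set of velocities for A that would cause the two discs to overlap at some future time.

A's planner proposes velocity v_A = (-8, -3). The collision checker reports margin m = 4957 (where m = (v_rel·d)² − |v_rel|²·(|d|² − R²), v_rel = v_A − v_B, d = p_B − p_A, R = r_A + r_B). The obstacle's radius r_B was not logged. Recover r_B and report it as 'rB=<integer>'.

m = 4957
d = (-24, -2);  v_rel = (-6, 1),  |v_rel|² = 37
v_rel×d = (-6)·(-2) − (1)·(-24) = 36
since m = R²·37 − 36²:  R² = (1296 + 4957) / 37 = 169
R = √169 = 13  ⇒  r_B = 13 − 8 = 5

rB=5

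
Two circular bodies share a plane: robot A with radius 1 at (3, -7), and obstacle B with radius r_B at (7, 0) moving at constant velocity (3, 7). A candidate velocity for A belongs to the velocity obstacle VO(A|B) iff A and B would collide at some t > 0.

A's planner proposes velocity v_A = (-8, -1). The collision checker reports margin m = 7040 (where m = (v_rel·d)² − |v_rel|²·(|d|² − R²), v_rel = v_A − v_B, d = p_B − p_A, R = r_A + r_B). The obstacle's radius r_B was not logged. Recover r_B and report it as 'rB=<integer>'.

m = 7040
d = (4, 7);  v_rel = (-11, -8),  |v_rel|² = 185
v_rel×d = (-11)·(7) − (-8)·(4) = -45
since m = R²·185 − (-45)²:  R² = (2025 + 7040) / 185 = 49
R = √49 = 7  ⇒  r_B = 7 − 1 = 6

rB=6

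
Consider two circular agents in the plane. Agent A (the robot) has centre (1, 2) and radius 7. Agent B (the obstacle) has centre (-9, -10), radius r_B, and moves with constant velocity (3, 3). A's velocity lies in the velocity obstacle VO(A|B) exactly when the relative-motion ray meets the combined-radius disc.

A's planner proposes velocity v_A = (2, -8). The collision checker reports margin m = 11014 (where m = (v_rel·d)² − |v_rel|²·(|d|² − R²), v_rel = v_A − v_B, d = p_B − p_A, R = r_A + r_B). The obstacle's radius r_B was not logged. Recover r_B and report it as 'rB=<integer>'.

m = 11014
d = (-10, -12);  v_rel = (-1, -11),  |v_rel|² = 122
v_rel×d = (-1)·(-12) − (-11)·(-10) = -98
since m = R²·122 − (-98)²:  R² = (9604 + 11014) / 122 = 169
R = √169 = 13  ⇒  r_B = 13 − 7 = 6

rB=6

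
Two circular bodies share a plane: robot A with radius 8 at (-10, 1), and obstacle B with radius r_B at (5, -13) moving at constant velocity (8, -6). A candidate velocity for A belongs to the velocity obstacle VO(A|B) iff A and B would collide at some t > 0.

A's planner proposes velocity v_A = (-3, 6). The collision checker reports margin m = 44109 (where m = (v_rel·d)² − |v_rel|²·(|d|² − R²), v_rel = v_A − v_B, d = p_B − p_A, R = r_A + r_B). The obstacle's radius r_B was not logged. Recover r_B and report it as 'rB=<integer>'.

m = 44109
d = (15, -14);  v_rel = (-11, 12),  |v_rel|² = 265
v_rel×d = (-11)·(-14) − (12)·(15) = -26
since m = R²·265 − (-26)²:  R² = (676 + 44109) / 265 = 169
R = √169 = 13  ⇒  r_B = 13 − 8 = 5

rB=5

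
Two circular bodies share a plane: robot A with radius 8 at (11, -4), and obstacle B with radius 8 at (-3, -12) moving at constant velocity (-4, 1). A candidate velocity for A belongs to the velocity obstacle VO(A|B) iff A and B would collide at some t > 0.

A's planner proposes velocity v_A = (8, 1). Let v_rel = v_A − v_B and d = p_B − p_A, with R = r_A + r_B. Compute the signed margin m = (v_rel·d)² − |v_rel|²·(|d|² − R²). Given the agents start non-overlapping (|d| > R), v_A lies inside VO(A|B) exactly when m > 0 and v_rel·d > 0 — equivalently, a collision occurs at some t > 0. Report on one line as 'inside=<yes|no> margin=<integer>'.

d = (-14, -8),  |d|² = 260;  R = 8+8 = 16,  c = 260−16² = 4
v_rel = (12, 0),  |v_rel|² = 144;  v_rel·d = (12)·(-14) + (0)·(-8) = -168
144·t² + 336·t + 4 = 0  ⇒  m = (-168)² − 144·4 = 27648
m = 27648 > 0,  v_rel·d = -168 < 0  ⇒  outside

inside=no margin=27648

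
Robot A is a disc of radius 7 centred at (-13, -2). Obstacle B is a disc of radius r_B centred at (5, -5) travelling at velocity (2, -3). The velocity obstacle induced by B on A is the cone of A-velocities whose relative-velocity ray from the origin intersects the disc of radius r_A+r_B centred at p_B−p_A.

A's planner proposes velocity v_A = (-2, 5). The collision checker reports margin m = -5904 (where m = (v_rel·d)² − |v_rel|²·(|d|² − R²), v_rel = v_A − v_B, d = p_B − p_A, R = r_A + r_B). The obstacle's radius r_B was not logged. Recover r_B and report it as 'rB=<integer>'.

m = -5904
d = (18, -3);  v_rel = (-4, 8),  |v_rel|² = 80
v_rel×d = (-4)·(-3) − (8)·(18) = -132
since m = R²·80 − (-132)²:  R² = (17424 + -5904) / 80 = 144
R = √144 = 12  ⇒  r_B = 12 − 7 = 5

rB=5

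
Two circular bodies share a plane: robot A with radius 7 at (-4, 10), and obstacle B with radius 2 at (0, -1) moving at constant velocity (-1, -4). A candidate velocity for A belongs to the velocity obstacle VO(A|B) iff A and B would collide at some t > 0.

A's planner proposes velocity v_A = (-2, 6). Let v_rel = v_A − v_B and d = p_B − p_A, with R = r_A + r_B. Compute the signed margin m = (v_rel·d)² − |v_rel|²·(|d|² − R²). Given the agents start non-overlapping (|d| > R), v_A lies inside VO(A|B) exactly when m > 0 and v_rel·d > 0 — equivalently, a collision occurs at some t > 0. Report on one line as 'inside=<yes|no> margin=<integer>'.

d = (4, -11),  |d|² = 137;  R = 7+2 = 9,  c = 137−9² = 56
v_rel = (-1, 10),  |v_rel|² = 101;  v_rel·d = (-1)·(4) + (10)·(-11) = -114
101·t² + 228·t + 56 = 0  ⇒  m = (-114)² − 101·56 = 7340
m = 7340 > 0,  v_rel·d = -114 < 0  ⇒  outside

inside=no margin=7340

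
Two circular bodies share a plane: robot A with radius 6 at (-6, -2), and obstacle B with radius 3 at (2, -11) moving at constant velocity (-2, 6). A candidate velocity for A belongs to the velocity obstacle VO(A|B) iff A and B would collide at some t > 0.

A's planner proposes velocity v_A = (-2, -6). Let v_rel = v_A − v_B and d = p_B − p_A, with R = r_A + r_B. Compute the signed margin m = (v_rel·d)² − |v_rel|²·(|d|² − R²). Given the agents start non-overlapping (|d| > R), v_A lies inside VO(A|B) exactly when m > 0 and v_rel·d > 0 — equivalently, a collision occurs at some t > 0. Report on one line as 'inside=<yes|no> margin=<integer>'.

d = (8, -9),  |d|² = 145;  R = 6+3 = 9,  c = 145−9² = 64
v_rel = (0, -12),  |v_rel|² = 144;  v_rel·d = (0)·(8) + (-12)·(-9) = 108
144·t² − 216·t + 64 = 0  ⇒  m = 108² − 144·64 = 2448
m = 2448 > 0,  v_rel·d = 108 > 0  ⇒  inside

inside=yes margin=2448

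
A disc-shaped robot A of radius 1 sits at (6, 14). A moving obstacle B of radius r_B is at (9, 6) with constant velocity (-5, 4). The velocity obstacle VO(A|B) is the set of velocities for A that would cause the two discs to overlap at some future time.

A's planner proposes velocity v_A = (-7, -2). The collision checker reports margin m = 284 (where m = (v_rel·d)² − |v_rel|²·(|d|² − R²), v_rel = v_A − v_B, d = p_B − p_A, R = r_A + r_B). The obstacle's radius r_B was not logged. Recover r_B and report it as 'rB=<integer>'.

m = 284
d = (3, -8);  v_rel = (-2, -6),  |v_rel|² = 40
v_rel×d = (-2)·(-8) − (-6)·(3) = 34
since m = R²·40 − 34²:  R² = (1156 + 284) / 40 = 36
R = √36 = 6  ⇒  r_B = 6 − 1 = 5

rB=5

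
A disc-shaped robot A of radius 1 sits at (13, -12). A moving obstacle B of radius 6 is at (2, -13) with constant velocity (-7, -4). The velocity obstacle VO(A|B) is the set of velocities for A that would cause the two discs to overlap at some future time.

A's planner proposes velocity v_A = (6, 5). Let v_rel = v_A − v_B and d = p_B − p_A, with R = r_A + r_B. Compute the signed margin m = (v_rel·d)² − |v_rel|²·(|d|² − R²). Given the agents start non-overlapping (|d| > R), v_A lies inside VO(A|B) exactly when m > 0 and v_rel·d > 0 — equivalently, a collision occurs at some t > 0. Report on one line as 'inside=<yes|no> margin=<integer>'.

d = (-11, -1),  |d|² = 122;  R = 1+6 = 7,  c = 122−7² = 73
v_rel = (13, 9),  |v_rel|² = 250;  v_rel·d = (13)·(-11) + (9)·(-1) = -152
250·t² + 304·t + 73 = 0  ⇒  m = (-152)² − 250·73 = 4854
m = 4854 > 0,  v_rel·d = -152 < 0  ⇒  outside

inside=no margin=4854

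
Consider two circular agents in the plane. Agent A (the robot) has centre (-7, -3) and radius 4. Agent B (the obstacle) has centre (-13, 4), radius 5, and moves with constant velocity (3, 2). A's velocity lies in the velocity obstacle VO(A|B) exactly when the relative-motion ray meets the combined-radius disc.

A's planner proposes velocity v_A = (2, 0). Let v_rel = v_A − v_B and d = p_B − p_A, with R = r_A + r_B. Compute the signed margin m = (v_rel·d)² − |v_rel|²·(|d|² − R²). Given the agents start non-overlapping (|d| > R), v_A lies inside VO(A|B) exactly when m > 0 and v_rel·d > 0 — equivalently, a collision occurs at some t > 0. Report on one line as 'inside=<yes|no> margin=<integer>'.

d = (-6, 7),  |d|² = 85;  R = 4+5 = 9,  c = 85−9² = 4
v_rel = (-1, -2),  |v_rel|² = 5;  v_rel·d = (-1)·(-6) + (-2)·(7) = -8
5·t² + 16·t + 4 = 0  ⇒  m = (-8)² − 5·4 = 44
m = 44 > 0,  v_rel·d = -8 < 0  ⇒  outside

inside=no margin=44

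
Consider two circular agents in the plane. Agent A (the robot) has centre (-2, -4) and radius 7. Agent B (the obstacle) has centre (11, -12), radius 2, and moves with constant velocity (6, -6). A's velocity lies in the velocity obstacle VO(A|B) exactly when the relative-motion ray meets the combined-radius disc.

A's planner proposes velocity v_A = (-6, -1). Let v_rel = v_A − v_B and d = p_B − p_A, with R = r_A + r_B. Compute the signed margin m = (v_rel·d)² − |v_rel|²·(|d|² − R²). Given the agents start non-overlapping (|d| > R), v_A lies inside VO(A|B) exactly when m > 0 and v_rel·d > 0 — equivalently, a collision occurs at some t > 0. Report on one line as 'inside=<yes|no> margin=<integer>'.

d = (13, -8),  |d|² = 233;  R = 7+2 = 9,  c = 233−9² = 152
v_rel = (-12, 5),  |v_rel|² = 169;  v_rel·d = (-12)·(13) + (5)·(-8) = -196
169·t² + 392·t + 152 = 0  ⇒  m = (-196)² − 169·152 = 12728
m = 12728 > 0,  v_rel·d = -196 < 0  ⇒  outside

inside=no margin=12728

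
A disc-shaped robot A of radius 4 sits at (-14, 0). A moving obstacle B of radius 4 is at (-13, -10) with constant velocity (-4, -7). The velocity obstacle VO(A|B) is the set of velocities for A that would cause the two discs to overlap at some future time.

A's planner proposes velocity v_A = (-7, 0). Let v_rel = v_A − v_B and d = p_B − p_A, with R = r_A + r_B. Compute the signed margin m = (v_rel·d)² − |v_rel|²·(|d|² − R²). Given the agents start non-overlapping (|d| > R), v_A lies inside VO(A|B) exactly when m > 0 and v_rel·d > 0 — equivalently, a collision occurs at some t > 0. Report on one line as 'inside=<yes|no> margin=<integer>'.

d = (1, -10),  |d|² = 101;  R = 4+4 = 8,  c = 101−8² = 37
v_rel = (-3, 7),  |v_rel|² = 58;  v_rel·d = (-3)·(1) + (7)·(-10) = -73
58·t² + 146·t + 37 = 0  ⇒  m = (-73)² − 58·37 = 3183
m = 3183 > 0,  v_rel·d = -73 < 0  ⇒  outside

inside=no margin=3183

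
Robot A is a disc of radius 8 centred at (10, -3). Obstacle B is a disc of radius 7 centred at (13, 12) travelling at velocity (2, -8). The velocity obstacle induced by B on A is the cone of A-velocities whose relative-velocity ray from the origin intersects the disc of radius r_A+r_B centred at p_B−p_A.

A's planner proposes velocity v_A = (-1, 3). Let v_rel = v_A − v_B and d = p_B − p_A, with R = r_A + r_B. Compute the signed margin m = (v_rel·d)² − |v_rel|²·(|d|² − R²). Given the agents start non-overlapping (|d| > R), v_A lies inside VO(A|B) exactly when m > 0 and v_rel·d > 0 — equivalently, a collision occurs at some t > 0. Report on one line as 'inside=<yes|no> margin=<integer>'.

d = (3, 15),  |d|² = 234;  R = 8+7 = 15,  c = 234−15² = 9
v_rel = (-3, 11),  |v_rel|² = 130;  v_rel·d = (-3)·(3) + (11)·(15) = 156
130·t² − 312·t + 9 = 0  ⇒  m = 156² − 130·9 = 23166
m = 23166 > 0,  v_rel·d = 156 > 0  ⇒  inside

inside=yes margin=23166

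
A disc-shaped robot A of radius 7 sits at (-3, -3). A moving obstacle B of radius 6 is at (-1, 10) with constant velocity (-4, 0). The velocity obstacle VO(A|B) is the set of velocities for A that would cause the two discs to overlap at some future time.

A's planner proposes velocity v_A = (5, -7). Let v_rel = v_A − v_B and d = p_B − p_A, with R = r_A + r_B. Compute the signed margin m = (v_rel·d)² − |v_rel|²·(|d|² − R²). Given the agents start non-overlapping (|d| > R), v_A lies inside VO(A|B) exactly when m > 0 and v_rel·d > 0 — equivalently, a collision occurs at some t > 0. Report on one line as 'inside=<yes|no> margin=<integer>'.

d = (2, 13),  |d|² = 173;  R = 7+6 = 13,  c = 173−13² = 4
v_rel = (9, -7),  |v_rel|² = 130;  v_rel·d = (9)·(2) + (-7)·(13) = -73
130·t² + 146·t + 4 = 0  ⇒  m = (-73)² − 130·4 = 4809
m = 4809 > 0,  v_rel·d = -73 < 0  ⇒  outside

inside=no margin=4809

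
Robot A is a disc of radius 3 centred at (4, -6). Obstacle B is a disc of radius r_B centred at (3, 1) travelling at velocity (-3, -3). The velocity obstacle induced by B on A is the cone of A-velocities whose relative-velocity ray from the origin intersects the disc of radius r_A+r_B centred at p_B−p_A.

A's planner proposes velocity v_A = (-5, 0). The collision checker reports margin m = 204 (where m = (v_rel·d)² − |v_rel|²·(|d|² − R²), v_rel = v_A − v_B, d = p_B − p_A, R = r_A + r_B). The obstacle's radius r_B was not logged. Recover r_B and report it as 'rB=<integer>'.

m = 204
d = (-1, 7);  v_rel = (-2, 3),  |v_rel|² = 13
v_rel×d = (-2)·(7) − (3)·(-1) = -11
since m = R²·13 − (-11)²:  R² = (121 + 204) / 13 = 25
R = √25 = 5  ⇒  r_B = 5 − 3 = 2

rB=2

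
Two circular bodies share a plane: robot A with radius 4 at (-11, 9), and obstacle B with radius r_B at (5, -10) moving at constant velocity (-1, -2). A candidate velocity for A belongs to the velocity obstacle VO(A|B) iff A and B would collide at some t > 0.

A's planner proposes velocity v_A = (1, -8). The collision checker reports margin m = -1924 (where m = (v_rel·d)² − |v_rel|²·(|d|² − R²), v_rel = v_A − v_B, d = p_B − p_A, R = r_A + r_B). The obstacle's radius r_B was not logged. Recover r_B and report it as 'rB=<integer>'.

m = -1924
d = (16, -19);  v_rel = (2, -6),  |v_rel|² = 40
v_rel×d = (2)·(-19) − (-6)·(16) = 58
since m = R²·40 − 58²:  R² = (3364 + -1924) / 40 = 36
R = √36 = 6  ⇒  r_B = 6 − 4 = 2

rB=2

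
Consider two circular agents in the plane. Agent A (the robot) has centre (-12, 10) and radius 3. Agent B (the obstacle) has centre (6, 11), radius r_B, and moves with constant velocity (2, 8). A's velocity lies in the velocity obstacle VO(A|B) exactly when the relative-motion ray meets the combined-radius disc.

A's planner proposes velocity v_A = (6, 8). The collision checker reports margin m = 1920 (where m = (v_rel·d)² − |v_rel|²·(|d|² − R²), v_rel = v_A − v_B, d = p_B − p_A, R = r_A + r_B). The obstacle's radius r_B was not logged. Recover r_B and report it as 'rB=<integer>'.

m = 1920
d = (18, 1);  v_rel = (4, 0),  |v_rel|² = 16
v_rel×d = (4)·(1) − (0)·(18) = 4
since m = R²·16 − 4²:  R² = (16 + 1920) / 16 = 121
R = √121 = 11  ⇒  r_B = 11 − 3 = 8

rB=8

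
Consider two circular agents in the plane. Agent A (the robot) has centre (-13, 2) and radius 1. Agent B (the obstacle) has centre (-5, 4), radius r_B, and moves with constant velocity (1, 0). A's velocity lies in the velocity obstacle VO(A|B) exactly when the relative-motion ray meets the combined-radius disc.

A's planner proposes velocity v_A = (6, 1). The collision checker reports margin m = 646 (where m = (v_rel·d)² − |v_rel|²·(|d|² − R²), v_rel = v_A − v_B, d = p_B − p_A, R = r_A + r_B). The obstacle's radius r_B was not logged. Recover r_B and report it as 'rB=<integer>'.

m = 646
d = (8, 2);  v_rel = (5, 1),  |v_rel|² = 26
v_rel×d = (5)·(2) − (1)·(8) = 2
since m = R²·26 − 2²:  R² = (4 + 646) / 26 = 25
R = √25 = 5  ⇒  r_B = 5 − 1 = 4

rB=4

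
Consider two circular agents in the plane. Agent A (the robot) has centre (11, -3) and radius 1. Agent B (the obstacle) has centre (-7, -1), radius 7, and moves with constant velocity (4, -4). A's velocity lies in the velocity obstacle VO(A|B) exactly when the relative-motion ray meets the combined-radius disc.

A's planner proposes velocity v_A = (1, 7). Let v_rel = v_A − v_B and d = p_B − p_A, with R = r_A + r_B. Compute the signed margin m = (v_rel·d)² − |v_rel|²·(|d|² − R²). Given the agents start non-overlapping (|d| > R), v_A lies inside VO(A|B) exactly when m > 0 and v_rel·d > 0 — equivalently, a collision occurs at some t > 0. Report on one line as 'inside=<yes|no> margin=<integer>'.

d = (-18, 2),  |d|² = 328;  R = 1+7 = 8,  c = 328−8² = 264
v_rel = (-3, 11),  |v_rel|² = 130;  v_rel·d = (-3)·(-18) + (11)·(2) = 76
130·t² − 152·t + 264 = 0  ⇒  m = 76² − 130·264 = -28544
m = -28544 < 0,  v_rel·d = 76 > 0  ⇒  outside

inside=no margin=-28544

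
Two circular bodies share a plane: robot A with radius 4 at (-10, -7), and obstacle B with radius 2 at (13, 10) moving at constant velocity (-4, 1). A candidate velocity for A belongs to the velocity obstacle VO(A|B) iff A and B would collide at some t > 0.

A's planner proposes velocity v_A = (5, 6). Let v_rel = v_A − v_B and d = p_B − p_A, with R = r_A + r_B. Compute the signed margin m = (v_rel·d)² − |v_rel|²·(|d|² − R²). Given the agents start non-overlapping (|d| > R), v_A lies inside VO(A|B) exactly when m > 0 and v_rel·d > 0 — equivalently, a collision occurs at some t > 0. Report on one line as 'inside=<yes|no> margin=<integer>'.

d = (23, 17),  |d|² = 818;  R = 4+2 = 6,  c = 818−6² = 782
v_rel = (9, 5),  |v_rel|² = 106;  v_rel·d = (9)·(23) + (5)·(17) = 292
106·t² − 584·t + 782 = 0  ⇒  m = 292² − 106·782 = 2372
m = 2372 > 0,  v_rel·d = 292 > 0  ⇒  inside

inside=yes margin=2372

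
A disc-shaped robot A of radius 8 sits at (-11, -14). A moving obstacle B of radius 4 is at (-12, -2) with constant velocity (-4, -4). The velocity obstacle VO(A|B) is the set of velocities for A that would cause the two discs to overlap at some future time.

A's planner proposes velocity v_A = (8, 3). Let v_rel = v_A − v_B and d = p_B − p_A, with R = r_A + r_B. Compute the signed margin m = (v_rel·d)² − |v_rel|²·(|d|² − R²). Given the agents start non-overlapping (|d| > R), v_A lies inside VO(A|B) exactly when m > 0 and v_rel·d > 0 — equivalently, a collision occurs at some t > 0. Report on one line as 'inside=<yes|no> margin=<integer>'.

d = (-1, 12),  |d|² = 145;  R = 8+4 = 12,  c = 145−12² = 1
v_rel = (12, 7),  |v_rel|² = 193;  v_rel·d = (12)·(-1) + (7)·(12) = 72
193·t² − 144·t + 1 = 0  ⇒  m = 72² − 193·1 = 4991
m = 4991 > 0,  v_rel·d = 72 > 0  ⇒  inside

inside=yes margin=4991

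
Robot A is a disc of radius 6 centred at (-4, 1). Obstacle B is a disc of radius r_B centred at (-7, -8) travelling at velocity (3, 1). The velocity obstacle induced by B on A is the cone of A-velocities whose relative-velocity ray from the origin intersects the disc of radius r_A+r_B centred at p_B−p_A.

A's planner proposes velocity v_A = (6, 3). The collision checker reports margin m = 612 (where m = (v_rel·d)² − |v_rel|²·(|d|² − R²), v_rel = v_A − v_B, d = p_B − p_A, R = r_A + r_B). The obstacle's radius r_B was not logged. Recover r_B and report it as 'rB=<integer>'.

m = 612
d = (-3, -9);  v_rel = (3, 2),  |v_rel|² = 13
v_rel×d = (3)·(-9) − (2)·(-3) = -21
since m = R²·13 − (-21)²:  R² = (441 + 612) / 13 = 81
R = √81 = 9  ⇒  r_B = 9 − 6 = 3

rB=3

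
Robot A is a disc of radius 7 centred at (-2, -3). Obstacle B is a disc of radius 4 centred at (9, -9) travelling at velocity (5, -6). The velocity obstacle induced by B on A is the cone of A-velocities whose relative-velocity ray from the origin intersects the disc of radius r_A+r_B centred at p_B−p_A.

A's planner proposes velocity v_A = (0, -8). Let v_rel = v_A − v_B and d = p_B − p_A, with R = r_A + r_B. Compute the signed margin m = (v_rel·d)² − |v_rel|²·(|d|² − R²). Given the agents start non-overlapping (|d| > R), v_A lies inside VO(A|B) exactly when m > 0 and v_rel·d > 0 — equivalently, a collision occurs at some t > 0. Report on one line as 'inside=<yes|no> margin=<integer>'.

d = (11, -6),  |d|² = 157;  R = 7+4 = 11,  c = 157−11² = 36
v_rel = (-5, -2),  |v_rel|² = 29;  v_rel·d = (-5)·(11) + (-2)·(-6) = -43
29·t² + 86·t + 36 = 0  ⇒  m = (-43)² − 29·36 = 805
m = 805 > 0,  v_rel·d = -43 < 0  ⇒  outside

inside=no margin=805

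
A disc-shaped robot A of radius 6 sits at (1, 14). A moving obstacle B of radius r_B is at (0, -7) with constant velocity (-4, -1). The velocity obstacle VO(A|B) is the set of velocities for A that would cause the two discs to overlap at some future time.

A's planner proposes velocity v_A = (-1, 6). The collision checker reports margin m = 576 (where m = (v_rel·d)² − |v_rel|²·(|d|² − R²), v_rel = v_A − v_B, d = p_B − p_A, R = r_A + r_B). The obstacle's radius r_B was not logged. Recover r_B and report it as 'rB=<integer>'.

m = 576
d = (-1, -21);  v_rel = (3, 7),  |v_rel|² = 58
v_rel×d = (3)·(-21) − (7)·(-1) = -56
since m = R²·58 − (-56)²:  R² = (3136 + 576) / 58 = 64
R = √64 = 8  ⇒  r_B = 8 − 6 = 2

rB=2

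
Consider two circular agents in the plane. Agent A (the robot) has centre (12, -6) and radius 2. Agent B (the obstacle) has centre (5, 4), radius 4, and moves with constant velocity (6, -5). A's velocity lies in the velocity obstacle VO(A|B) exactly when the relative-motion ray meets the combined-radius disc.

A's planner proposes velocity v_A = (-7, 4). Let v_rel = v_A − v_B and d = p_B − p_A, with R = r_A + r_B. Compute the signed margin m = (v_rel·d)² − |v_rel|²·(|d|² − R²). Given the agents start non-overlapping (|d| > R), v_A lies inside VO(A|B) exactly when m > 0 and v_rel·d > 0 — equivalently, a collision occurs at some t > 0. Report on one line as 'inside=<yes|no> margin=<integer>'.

d = (-7, 10),  |d|² = 149;  R = 2+4 = 6,  c = 149−6² = 113
v_rel = (-13, 9),  |v_rel|² = 250;  v_rel·d = (-13)·(-7) + (9)·(10) = 181
250·t² − 362·t + 113 = 0  ⇒  m = 181² − 250·113 = 4511
m = 4511 > 0,  v_rel·d = 181 > 0  ⇒  inside

inside=yes margin=4511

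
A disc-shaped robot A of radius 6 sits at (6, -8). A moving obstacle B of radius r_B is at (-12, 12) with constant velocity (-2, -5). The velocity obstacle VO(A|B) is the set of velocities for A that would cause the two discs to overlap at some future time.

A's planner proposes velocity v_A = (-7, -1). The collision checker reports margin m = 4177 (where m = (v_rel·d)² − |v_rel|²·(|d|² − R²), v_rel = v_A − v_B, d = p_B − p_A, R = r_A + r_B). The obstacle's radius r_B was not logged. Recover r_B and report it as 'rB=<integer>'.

m = 4177
d = (-18, 20);  v_rel = (-5, 4),  |v_rel|² = 41
v_rel×d = (-5)·(20) − (4)·(-18) = -28
since m = R²·41 − (-28)²:  R² = (784 + 4177) / 41 = 121
R = √121 = 11  ⇒  r_B = 11 − 6 = 5

rB=5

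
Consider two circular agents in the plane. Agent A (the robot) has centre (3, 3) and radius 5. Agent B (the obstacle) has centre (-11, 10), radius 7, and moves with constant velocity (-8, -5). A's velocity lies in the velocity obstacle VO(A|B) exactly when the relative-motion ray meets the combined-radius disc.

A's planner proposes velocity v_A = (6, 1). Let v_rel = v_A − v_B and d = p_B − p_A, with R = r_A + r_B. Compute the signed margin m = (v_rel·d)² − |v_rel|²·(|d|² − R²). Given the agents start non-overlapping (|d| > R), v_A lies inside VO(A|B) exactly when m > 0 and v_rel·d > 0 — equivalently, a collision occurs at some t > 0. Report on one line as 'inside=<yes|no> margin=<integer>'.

d = (-14, 7),  |d|² = 245;  R = 5+7 = 12,  c = 245−12² = 101
v_rel = (14, 6),  |v_rel|² = 232;  v_rel·d = (14)·(-14) + (6)·(7) = -154
232·t² + 308·t + 101 = 0  ⇒  m = (-154)² − 232·101 = 284
m = 284 > 0,  v_rel·d = -154 < 0  ⇒  outside

inside=no margin=284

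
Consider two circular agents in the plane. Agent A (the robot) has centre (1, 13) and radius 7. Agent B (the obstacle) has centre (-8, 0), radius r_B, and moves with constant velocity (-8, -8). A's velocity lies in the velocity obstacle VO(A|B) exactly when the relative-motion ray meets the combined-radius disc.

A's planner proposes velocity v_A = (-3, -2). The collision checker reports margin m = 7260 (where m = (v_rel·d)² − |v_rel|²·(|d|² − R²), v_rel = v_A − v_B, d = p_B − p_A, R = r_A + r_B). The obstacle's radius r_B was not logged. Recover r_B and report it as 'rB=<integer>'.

m = 7260
d = (-9, -13);  v_rel = (5, 6),  |v_rel|² = 61
v_rel×d = (5)·(-13) − (6)·(-9) = -11
since m = R²·61 − (-11)²:  R² = (121 + 7260) / 61 = 121
R = √121 = 11  ⇒  r_B = 11 − 7 = 4

rB=4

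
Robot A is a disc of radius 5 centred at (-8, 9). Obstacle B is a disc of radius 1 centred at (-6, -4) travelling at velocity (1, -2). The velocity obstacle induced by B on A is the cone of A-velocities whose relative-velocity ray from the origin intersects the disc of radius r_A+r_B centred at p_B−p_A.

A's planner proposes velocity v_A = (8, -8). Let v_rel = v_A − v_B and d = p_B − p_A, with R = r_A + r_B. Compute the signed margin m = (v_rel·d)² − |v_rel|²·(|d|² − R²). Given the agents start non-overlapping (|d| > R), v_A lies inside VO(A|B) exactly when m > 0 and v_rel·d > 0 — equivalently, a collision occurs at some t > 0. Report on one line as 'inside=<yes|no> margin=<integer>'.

d = (2, -13),  |d|² = 173;  R = 5+1 = 6,  c = 173−6² = 137
v_rel = (7, -6),  |v_rel|² = 85;  v_rel·d = (7)·(2) + (-6)·(-13) = 92
85·t² − 184·t + 137 = 0  ⇒  m = 92² − 85·137 = -3181
m = -3181 < 0,  v_rel·d = 92 > 0  ⇒  outside

inside=no margin=-3181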